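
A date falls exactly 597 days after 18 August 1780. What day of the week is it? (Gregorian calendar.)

Aug 18, 1780 is a Friday.
597 mod 7 = 2, so 597 days after a Friday is Friday + 2 = Sunday.

Sunday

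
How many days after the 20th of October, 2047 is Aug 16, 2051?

Oct 20, 2047 → Oct 20, 2048: 366 days (Feb 29, 2048 is in that span).
Oct 20, 2048 → Oct 20, 2049: 365 days.
Oct 20, 2049 → Oct 20, 2050: 365 days.
Oct 20, 2050 → Nov 20, 2050: 31 days (October has 31).
Nov 20, 2050 → Dec 20, 2050: 30 days (November has 30).
Dec 20, 2050 → Jan 20, 2051: 31 days (December has 31).
Jan 20, 2051 → Feb 20, 2051: 31 days (January has 31).
Feb 20, 2051 → Mar 20, 2051: 28 days (February has 28).
Mar 20, 2051 → Apr 20, 2051: 31 days (March has 31).
Apr 20, 2051 → May 20, 2051: 30 days (April has 30).
May 20, 2051 → Jun 20, 2051: 31 days (May has 31).
Jun 20, 2051 → Jul 20, 2051: 30 days (June has 30).
Jul 20, 2051 → Aug 16, 2051: 27 days.
Total: 1396 days.

1396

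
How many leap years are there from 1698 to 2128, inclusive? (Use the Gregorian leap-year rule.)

104

Multiples of 4 in [1698,2128]: 108.
Of those, multiples of 100: 5 (not leap unless ÷400).
Multiples of 400: 1.
Leap years = 108 − 5 + 1 = 104.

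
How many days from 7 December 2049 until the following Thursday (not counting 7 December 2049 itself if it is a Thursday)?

Dec 7, 2049 is a Tuesday.
From Tuesday to the next Thursday is 2 days.

2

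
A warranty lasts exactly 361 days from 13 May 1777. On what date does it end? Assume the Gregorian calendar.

May 9, 1778

May has 31 days: +19 → Jun 1, 1777 (342 left).
Jun has 30 days: +30 → Jul 1, 1777 (312 left).
Jul has 31 days: +31 → Aug 1, 1777 (281 left).
Aug has 31 days: +31 → Sep 1, 1777 (250 left).
Sep has 30 days: +30 → Oct 1, 1777 (220 left).
Oct has 31 days: +31 → Nov 1, 1777 (189 left).
Nov has 30 days: +30 → Dec 1, 1777 (159 left).
Dec has 31 days: +31 → Jan 1, 1778 (128 left).
Jan has 31 days: +31 → Feb 1, 1778 (97 left).
Feb has 28 days: +28 → Mar 1, 1778 (69 left).
Mar has 31 days: +31 → Apr 1, 1778 (38 left).
Apr has 30 days: +30 → May 1, 1778 (8 left).
+8 → May 9, 1778.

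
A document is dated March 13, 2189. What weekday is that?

Doomsday rule: the anchor day for the 2100s is Sunday. For year 89: 89÷12 = 7 r 5, and 5÷4 = 1, so 7+5+1 = 13.
Sunday + 13 ≡ Saturday — that's 2189's doomsday.
In March the doomsday date is Mar 14.
Mar 13 is 1 day before Mar 14; 1 mod 7 = 1, so Saturday − 1 = Friday.

Friday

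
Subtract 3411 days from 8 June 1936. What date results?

−366 (one year; includes Feb 29, 1936) → Jun 8, 1935 (3045 left).
−365 (one year) → Jun 8, 1934 (2680 left).
−365 (one year) → Jun 8, 1933 (2315 left).
−365 (one year) → Jun 8, 1932 (1950 left).
−366 (one year; includes Feb 29, 1932) → Jun 8, 1931 (1584 left).
−365 (one year) → Jun 8, 1930 (1219 left).
−365 (one year) → Jun 8, 1929 (854 left).
−365 (one year) → Jun 8, 1928 (489 left).
−366 (one year; includes Feb 29, 1928) → Jun 8, 1927 (123 left).
−8 → May 31, 1927 (end of May, 31 days; 115 left).
−31 → Apr 30, 1927 (end of Apr, 30 days; 84 left).
−30 → Mar 31, 1927 (end of Mar, 31 days; 54 left).
−31 → Feb 28, 1927 (end of Feb, 28 days; 23 left).
−23 → Feb 5, 1927.

February 5, 1927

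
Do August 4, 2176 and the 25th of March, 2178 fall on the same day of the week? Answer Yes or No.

From Aug 4, 2176 to Mar 25, 2178 is 598 days.
598 mod 7 = 3, so they are different weekdays.
(Aug 4, 2176 is a Sunday; Mar 25, 2178 is a Wednesday.)

No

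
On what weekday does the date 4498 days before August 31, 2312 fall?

Aug 31, 2312 is a Saturday.
4498 mod 7 = 4, so 4498 days before a Saturday is Saturday − 4 = Tuesday.

Tuesday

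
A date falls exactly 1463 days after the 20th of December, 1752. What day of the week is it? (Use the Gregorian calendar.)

Wednesday

First find the weekday of Dec 20, 1752. Doomsday rule: the anchor day for the 1700s is Sunday. For year 52: 52÷12 = 4 r 4, and 4÷4 = 1, so 4+4+1 = 9.
Sunday + 9 ≡ Tuesday — that's 1752's doomsday.
In December the doomsday date is Dec 12.
Dec 20 is 8 days after Dec 12; 8 mod 7 = 1, so Tuesday + 1 = Wednesday.
1463 mod 7 = 0, so 1463 days after a Wednesday is Wednesday + 0 = Wednesday.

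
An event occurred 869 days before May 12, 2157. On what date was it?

December 25, 2154

−365 (one year) → May 12, 2156 (504 left).
−366 (one year; includes Feb 29, 2156) → May 12, 2155 (138 left).
−12 → Apr 30, 2155 (end of Apr, 30 days; 126 left).
−30 → Mar 31, 2155 (end of Mar, 31 days; 96 left).
−31 → Feb 28, 2155 (end of Feb, 28 days; 65 left).
−28 → Jan 31, 2155 (end of Jan, 31 days; 37 left).
−31 → Dec 31, 2154 (end of Dec, 31 days; 6 left).
−6 → Dec 25, 2154.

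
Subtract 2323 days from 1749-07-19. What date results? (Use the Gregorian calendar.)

−365 (one year) → Jul 19, 1748 (1958 left).
−366 (one year; includes Feb 29, 1748) → Jul 19, 1747 (1592 left).
−365 (one year) → Jul 19, 1746 (1227 left).
−365 (one year) → Jul 19, 1745 (862 left).
−365 (one year) → Jul 19, 1744 (497 left).
−366 (one year; includes Feb 29, 1744) → Jul 19, 1743 (131 left).
−19 → Jun 30, 1743 (end of Jun, 30 days; 112 left).
−30 → May 31, 1743 (end of May, 31 days; 82 left).
−31 → Apr 30, 1743 (end of Apr, 30 days; 51 left).
−30 → Mar 31, 1743 (end of Mar, 31 days; 21 left).
−21 → Mar 10, 1743.

March 10, 1743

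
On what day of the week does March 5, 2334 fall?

Doomsday rule: the anchor day for the 2300s is Wednesday. For year 34: 34÷12 = 2 r 10, and 10÷4 = 2, so 2+10+2 = 14.
Wednesday + 14 ≡ Wednesday — that's 2334's doomsday.
In March the doomsday date is Mar 14.
Mar 5 is 9 days before Mar 14; 9 mod 7 = 2, so Wednesday − 2 = Monday.

Monday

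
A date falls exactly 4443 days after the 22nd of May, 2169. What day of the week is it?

Saturday

May 22, 2169 is a Monday.
4443 mod 7 = 5, so 4443 days after a Monday is Monday + 5 = Saturday.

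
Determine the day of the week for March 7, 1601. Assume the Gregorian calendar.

Wednesday

Doomsday rule: the anchor day for the 1600s is Tuesday. For year 01: 1÷12 = 0 r 1, and 1÷4 = 0, so 0+1+0 = 1.
Tuesday + 1 ≡ Wednesday — that's 1601's doomsday.
In March the doomsday date is Mar 14.
Mar 7 is 7 days before Mar 14; 7 mod 7 = 0, so Wednesday − 0 = Wednesday.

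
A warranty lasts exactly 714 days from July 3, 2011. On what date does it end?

June 16, 2013

+366 (one year; includes Feb 29, 2012) → Jul 3, 2012 (348 left).
Jul has 31 days: +29 → Aug 1, 2012 (319 left).
Aug has 31 days: +31 → Sep 1, 2012 (288 left).
Sep has 30 days: +30 → Oct 1, 2012 (258 left).
Oct has 31 days: +31 → Nov 1, 2012 (227 left).
Nov has 30 days: +30 → Dec 1, 2012 (197 left).
Dec has 31 days: +31 → Jan 1, 2013 (166 left).
Jan has 31 days: +31 → Feb 1, 2013 (135 left).
Feb has 28 days: +28 → Mar 1, 2013 (107 left).
Mar has 31 days: +31 → Apr 1, 2013 (76 left).
Apr has 30 days: +30 → May 1, 2013 (46 left).
May has 31 days: +31 → Jun 1, 2013 (15 left).
+15 → Jun 16, 2013.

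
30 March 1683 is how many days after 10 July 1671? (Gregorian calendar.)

4281

Jul 10, 1671 → Jul 10, 1672: 366 days (Feb 29, 1672 is in that span).
Jul 10, 1672 → Jul 10, 1673: 365 days.
Jul 10, 1673 → Jul 10, 1674: 365 days.
Jul 10, 1674 → Jul 10, 1675: 365 days.
Jul 10, 1675 → Jul 10, 1676: 366 days (Feb 29, 1676 is in that span).
Jul 10, 1676 → Jul 10, 1677: 365 days.
Jul 10, 1677 → Jul 10, 1678: 365 days.
Jul 10, 1678 → Jul 10, 1679: 365 days.
Jul 10, 1679 → Jul 10, 1680: 366 days (Feb 29, 1680 is in that span).
Jul 10, 1680 → Jul 10, 1681: 365 days.
Jul 10, 1681 → Jul 10, 1682: 365 days.
Jul 10, 1682 → Aug 10, 1682: 31 days (July has 31).
Aug 10, 1682 → Sep 10, 1682: 31 days (August has 31).
Sep 10, 1682 → Oct 10, 1682: 30 days (September has 30).
Oct 10, 1682 → Nov 10, 1682: 31 days (October has 31).
Nov 10, 1682 → Dec 10, 1682: 30 days (November has 30).
Dec 10, 1682 → Jan 10, 1683: 31 days (December has 31).
Jan 10, 1683 → Feb 10, 1683: 31 days (January has 31).
Feb 10, 1683 → Mar 10, 1683: 28 days (February has 28).
Mar 10, 1683 → Mar 30, 1683: 20 days.
Total: 4281 days.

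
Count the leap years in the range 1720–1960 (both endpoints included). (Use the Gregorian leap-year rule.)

59

Multiples of 4 in [1720,1960]: 61.
Of those, multiples of 100: 2 (not leap unless ÷400).
Multiples of 400: 0.
Leap years = 61 − 2 + 0 = 59.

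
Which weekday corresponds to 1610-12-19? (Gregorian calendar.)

Sunday

Doomsday rule: the anchor day for the 1600s is Tuesday. For year 10: 10÷12 = 0 r 10, and 10÷4 = 2, so 0+10+2 = 12.
Tuesday + 12 ≡ Sunday — that's 1610's doomsday.
In December the doomsday date is Dec 12.
Dec 19 is 7 days after Dec 12; 7 mod 7 = 0, so Sunday + 0 = Sunday.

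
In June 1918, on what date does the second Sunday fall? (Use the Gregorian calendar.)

June 9, 1918

June 1, 1918 is a Saturday.
The first Sunday is therefore June 2 (1 days later).
The second Sunday is 2 + 1×7 = June 9.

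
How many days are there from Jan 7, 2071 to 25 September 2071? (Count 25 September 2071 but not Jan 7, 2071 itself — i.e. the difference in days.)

Jan 7, 2071 → Feb 7, 2071: 31 days (January has 31).
Feb 7, 2071 → Mar 7, 2071: 28 days (February has 28).
Mar 7, 2071 → Apr 7, 2071: 31 days (March has 31).
Apr 7, 2071 → May 7, 2071: 30 days (April has 30).
May 7, 2071 → Jun 7, 2071: 31 days (May has 31).
Jun 7, 2071 → Jul 7, 2071: 30 days (June has 30).
Jul 7, 2071 → Aug 7, 2071: 31 days (July has 31).
Aug 7, 2071 → Sep 7, 2071: 31 days (August has 31).
Sep 7, 2071 → Sep 25, 2071: 18 days.
Total: 261 days.

261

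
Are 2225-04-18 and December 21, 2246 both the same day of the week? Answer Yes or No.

From Apr 18, 2225 to Dec 21, 2246 is 7917 days.
7917 mod 7 = 0, so they are the same weekday.
(Apr 18, 2225 is a Monday; Dec 21, 2246 is a Monday.)

Yes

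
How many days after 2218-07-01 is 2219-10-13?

469

Jul 1, 2218 → Jul 1, 2219: 365 days.
Jul 1, 2219 → Aug 1, 2219: 31 days (July has 31).
Aug 1, 2219 → Sep 1, 2219: 31 days (August has 31).
Sep 1, 2219 → Oct 1, 2219: 30 days (September has 30).
Oct 1, 2219 → Oct 13, 2219: 12 days.
Total: 469 days.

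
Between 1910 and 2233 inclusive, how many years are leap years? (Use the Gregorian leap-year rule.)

79

Multiples of 4 in [1910,2233]: 81.
Of those, multiples of 100: 3 (not leap unless ÷400).
Multiples of 400: 1.
Leap years = 81 − 3 + 1 = 79.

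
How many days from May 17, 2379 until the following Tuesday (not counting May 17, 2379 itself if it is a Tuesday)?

5

May 17, 2379 is a Thursday.
From Thursday to the next Tuesday is 5 days.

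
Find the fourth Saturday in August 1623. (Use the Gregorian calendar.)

August 26, 1623

August 1, 1623 is a Tuesday.
The first Saturday is therefore August 5 (4 days later).
The fourth Saturday is 5 + 3×7 = August 26.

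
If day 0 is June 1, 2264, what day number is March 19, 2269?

Jun 1, 2264 → Jun 1, 2265: 365 days.
Jun 1, 2265 → Jun 1, 2266: 365 days.
Jun 1, 2266 → Jun 1, 2267: 365 days.
Jun 1, 2267 → Jun 1, 2268: 366 days (Feb 29, 2268 is in that span).
Jun 1, 2268 → Jul 1, 2268: 30 days (June has 30).
Jul 1, 2268 → Aug 1, 2268: 31 days (July has 31).
Aug 1, 2268 → Sep 1, 2268: 31 days (August has 31).
Sep 1, 2268 → Oct 1, 2268: 30 days (September has 30).
Oct 1, 2268 → Nov 1, 2268: 31 days (October has 31).
Nov 1, 2268 → Dec 1, 2268: 30 days (November has 30).
Dec 1, 2268 → Jan 1, 2269: 31 days (December has 31).
Jan 1, 2269 → Feb 1, 2269: 31 days (January has 31).
Feb 1, 2269 → Mar 1, 2269: 28 days (February has 28).
Mar 1, 2269 → Mar 19, 2269: 18 days.
Total: 1752 days.

1752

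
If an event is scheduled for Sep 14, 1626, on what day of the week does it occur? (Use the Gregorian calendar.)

Monday

Doomsday rule: the anchor day for the 1600s is Tuesday. For year 26: 26÷12 = 2 r 2, and 2÷4 = 0, so 2+2+0 = 4.
Tuesday + 4 ≡ Saturday — that's 1626's doomsday.
In September the doomsday date is Sep 5.
Sep 14 is 9 days after Sep 5; 9 mod 7 = 2, so Saturday + 2 = Monday.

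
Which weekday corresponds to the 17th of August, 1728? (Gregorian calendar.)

Tuesday

Doomsday rule: the anchor day for the 1700s is Sunday. For year 28: 28÷12 = 2 r 4, and 4÷4 = 1, so 2+4+1 = 7.
Sunday + 7 ≡ Sunday — that's 1728's doomsday.
In August the doomsday date is Aug 8.
Aug 17 is 9 days after Aug 8; 9 mod 7 = 2, so Sunday + 2 = Tuesday.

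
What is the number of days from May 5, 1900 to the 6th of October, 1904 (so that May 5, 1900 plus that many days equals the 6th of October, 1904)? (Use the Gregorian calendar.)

May 5, 1900 → May 5, 1901: 365 days.
May 5, 1901 → May 5, 1902: 365 days.
May 5, 1902 → May 5, 1903: 365 days.
May 5, 1903 → May 5, 1904: 366 days (Feb 29, 1904 is in that span).
May 5, 1904 → Jun 5, 1904: 31 days (May has 31).
Jun 5, 1904 → Jul 5, 1904: 30 days (June has 30).
Jul 5, 1904 → Aug 5, 1904: 31 days (July has 31).
Aug 5, 1904 → Sep 5, 1904: 31 days (August has 31).
Sep 5, 1904 → Oct 5, 1904: 30 days (September has 30).
Oct 5, 1904 → Oct 6, 1904: 1 days.
Total: 1615 days.

1615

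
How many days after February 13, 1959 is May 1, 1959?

Feb 13, 1959 → Mar 13, 1959: 28 days (February has 28).
Mar 13, 1959 → Apr 13, 1959: 31 days (March has 31).
Apr 13, 1959 → May 1, 1959: 18 days.
Total: 77 days.

77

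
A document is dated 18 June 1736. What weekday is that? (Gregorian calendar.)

Doomsday rule: the anchor day for the 1700s is Sunday. For year 36: 36÷12 = 3 r 0, and 0÷4 = 0, so 3+0+0 = 3.
Sunday + 3 ≡ Wednesday — that's 1736's doomsday.
In June the doomsday date is Jun 6.
Jun 18 is 12 days after Jun 6; 12 mod 7 = 5, so Wednesday + 5 = Monday.

Monday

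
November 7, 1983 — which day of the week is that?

Monday

January 1, 1983 is a Saturday.
Jan 1, 1983 → Feb 1, 1983: 31 days (January has 31).
Feb 1, 1983 → Mar 1, 1983: 28 days (February has 28).
Mar 1, 1983 → Apr 1, 1983: 31 days (March has 31).
Apr 1, 1983 → May 1, 1983: 30 days (April has 30).
May 1, 1983 → Jun 1, 1983: 31 days (May has 31).
Jun 1, 1983 → Jul 1, 1983: 30 days (June has 30).
Jul 1, 1983 → Aug 1, 1983: 31 days (July has 31).
Aug 1, 1983 → Sep 1, 1983: 31 days (August has 31).
Sep 1, 1983 → Oct 1, 1983: 30 days (September has 30).
Oct 1, 1983 → Nov 1, 1983: 31 days (October has 31).
Nov 1, 1983 → Nov 7, 1983: 6 days.
Total: 310 days.
310 mod 7 = 2, so Saturday + 2 = Monday.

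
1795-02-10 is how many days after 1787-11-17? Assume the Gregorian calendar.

Nov 17, 1787 → Nov 17, 1788: 366 days (Feb 29, 1788 is in that span).
Nov 17, 1788 → Nov 17, 1789: 365 days.
Nov 17, 1789 → Nov 17, 1790: 365 days.
Nov 17, 1790 → Nov 17, 1791: 365 days.
Nov 17, 1791 → Nov 17, 1792: 366 days (Feb 29, 1792 is in that span).
Nov 17, 1792 → Nov 17, 1793: 365 days.
Nov 17, 1793 → Nov 17, 1794: 365 days.
Nov 17, 1794 → Dec 17, 1794: 30 days (November has 30).
Dec 17, 1794 → Jan 17, 1795: 31 days (December has 31).
Jan 17, 1795 → Feb 10, 1795: 24 days.
Total: 2642 days.

2642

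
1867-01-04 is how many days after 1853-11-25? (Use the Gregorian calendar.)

Nov 25, 1853 → Nov 25, 1854: 365 days.
Nov 25, 1854 → Nov 25, 1855: 365 days.
Nov 25, 1855 → Nov 25, 1856: 366 days (Feb 29, 1856 is in that span).
Nov 25, 1856 → Nov 25, 1857: 365 days.
Nov 25, 1857 → Nov 25, 1858: 365 days.
Nov 25, 1858 → Nov 25, 1859: 365 days.
Nov 25, 1859 → Nov 25, 1860: 366 days (Feb 29, 1860 is in that span).
Nov 25, 1860 → Nov 25, 1861: 365 days.
Nov 25, 1861 → Nov 25, 1862: 365 days.
Nov 25, 1862 → Nov 25, 1863: 365 days.
Nov 25, 1863 → Nov 25, 1864: 366 days (Feb 29, 1864 is in that span).
Nov 25, 1864 → Nov 25, 1865: 365 days.
Nov 25, 1865 → Nov 25, 1866: 365 days.
Nov 25, 1866 → Dec 25, 1866: 30 days (November has 30).
Dec 25, 1866 → Jan 4, 1867: 10 days.
Total: 4788 days.

4788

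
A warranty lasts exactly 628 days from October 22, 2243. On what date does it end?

July 11, 2245

+366 (one year; includes Feb 29, 2244) → Oct 22, 2244 (262 left).
Oct has 31 days: +10 → Nov 1, 2244 (252 left).
Nov has 30 days: +30 → Dec 1, 2244 (222 left).
Dec has 31 days: +31 → Jan 1, 2245 (191 left).
Jan has 31 days: +31 → Feb 1, 2245 (160 left).
Feb has 28 days: +28 → Mar 1, 2245 (132 left).
Mar has 31 days: +31 → Apr 1, 2245 (101 left).
Apr has 30 days: +30 → May 1, 2245 (71 left).
May has 31 days: +31 → Jun 1, 2245 (40 left).
Jun has 30 days: +30 → Jul 1, 2245 (10 left).
+10 → Jul 11, 2245.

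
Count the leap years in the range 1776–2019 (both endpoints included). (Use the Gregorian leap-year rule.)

59

Multiples of 4 in [1776,2019]: 61.
Of those, multiples of 100: 3 (not leap unless ÷400).
Multiples of 400: 1.
Leap years = 61 − 3 + 1 = 59.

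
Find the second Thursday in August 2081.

August 14, 2081

August 1, 2081 is a Friday.
The first Thursday is therefore August 7 (6 days later).
The second Thursday is 7 + 1×7 = August 14.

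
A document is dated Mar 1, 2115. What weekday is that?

Doomsday rule: the anchor day for the 2100s is Sunday. For year 15: 15÷12 = 1 r 3, and 3÷4 = 0, so 1+3+0 = 4.
Sunday + 4 ≡ Thursday — that's 2115's doomsday.
In March the doomsday date is Mar 14.
Mar 1 is 13 days before Mar 14; 13 mod 7 = 6, so Thursday − 6 = Friday.

Friday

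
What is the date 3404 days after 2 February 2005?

+365 (one year) → Feb 2, 2006 (3039 left).
+365 (one year) → Feb 2, 2007 (2674 left).
+365 (one year) → Feb 2, 2008 (2309 left).
+366 (one year; includes Feb 29, 2008) → Feb 2, 2009 (1943 left).
+365 (one year) → Feb 2, 2010 (1578 left).
+365 (one year) → Feb 2, 2011 (1213 left).
+365 (one year) → Feb 2, 2012 (848 left).
+366 (one year; includes Feb 29, 2012) → Feb 2, 2013 (482 left).
+365 (one year) → Feb 2, 2014 (117 left).
Feb has 28 days: +27 → Mar 1, 2014 (90 left).
Mar has 31 days: +31 → Apr 1, 2014 (59 left).
Apr has 30 days: +30 → May 1, 2014 (29 left).
+29 → May 30, 2014.

May 30, 2014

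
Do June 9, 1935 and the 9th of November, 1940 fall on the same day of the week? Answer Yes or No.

No

From Jun 9, 1935 to Nov 9, 1940 is 1980 days.
1980 mod 7 = 6, so they are different weekdays.
(Jun 9, 1935 is a Sunday; Nov 9, 1940 is a Saturday.)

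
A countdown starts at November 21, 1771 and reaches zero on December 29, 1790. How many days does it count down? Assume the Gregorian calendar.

6978

Nov 21, 1771 → Nov 21, 1772: 366 days (Feb 29, 1772 is in that span).
Nov 21, 1772 → Nov 21, 1773: 365 days.
Nov 21, 1773 → Nov 21, 1774: 365 days.
Nov 21, 1774 → Nov 21, 1775: 365 days.
Nov 21, 1775 → Nov 21, 1776: 366 days (Feb 29, 1776 is in that span).
Nov 21, 1776 → Nov 21, 1777: 365 days.
Nov 21, 1777 → Nov 21, 1778: 365 days.
Nov 21, 1778 → Nov 21, 1779: 365 days.
Nov 21, 1779 → Nov 21, 1780: 366 days (Feb 29, 1780 is in that span).
Nov 21, 1780 → Nov 21, 1781: 365 days.
Nov 21, 1781 → Nov 21, 1782: 365 days.
Nov 21, 1782 → Nov 21, 1783: 365 days.
Nov 21, 1783 → Nov 21, 1784: 366 days (Feb 29, 1784 is in that span).
Nov 21, 1784 → Nov 21, 1785: 365 days.
Nov 21, 1785 → Nov 21, 1786: 365 days.
Nov 21, 1786 → Nov 21, 1787: 365 days.
Nov 21, 1787 → Nov 21, 1788: 366 days (Feb 29, 1788 is in that span).
Nov 21, 1788 → Nov 21, 1789: 365 days.
Nov 21, 1789 → Nov 21, 1790: 365 days.
Nov 21, 1790 → Dec 21, 1790: 30 days (November has 30).
Dec 21, 1790 → Dec 29, 1790: 8 days.
Total: 6978 days.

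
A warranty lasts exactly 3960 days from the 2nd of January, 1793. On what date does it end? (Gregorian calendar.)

+365 (one year) → Jan 2, 1794 (3595 left).
+365 (one year) → Jan 2, 1795 (3230 left).
+365 (one year) → Jan 2, 1796 (2865 left).
+366 (one year; includes Feb 29, 1796) → Jan 2, 1797 (2499 left).
+365 (one year) → Jan 2, 1798 (2134 left).
+365 (one year) → Jan 2, 1799 (1769 left).
+365 (one year) → Jan 2, 1800 (1404 left).
+365 (one year) → Jan 2, 1801 (1039 left).
+365 (one year) → Jan 2, 1802 (674 left).
+365 (one year) → Jan 2, 1803 (309 left).
Jan has 31 days: +30 → Feb 1, 1803 (279 left).
Feb has 28 days: +28 → Mar 1, 1803 (251 left).
Mar has 31 days: +31 → Apr 1, 1803 (220 left).
Apr has 30 days: +30 → May 1, 1803 (190 left).
May has 31 days: +31 → Jun 1, 1803 (159 left).
Jun has 30 days: +30 → Jul 1, 1803 (129 left).
Jul has 31 days: +31 → Aug 1, 1803 (98 left).
Aug has 31 days: +31 → Sep 1, 1803 (67 left).
Sep has 30 days: +30 → Oct 1, 1803 (37 left).
Oct has 31 days: +31 → Nov 1, 1803 (6 left).
+6 → Nov 7, 1803.

November 7, 1803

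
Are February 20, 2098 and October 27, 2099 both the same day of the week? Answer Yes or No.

From Feb 20, 2098 to Oct 27, 2099 is 614 days.
614 mod 7 = 5, so they are different weekdays.
(Feb 20, 2098 is a Thursday; Oct 27, 2099 is a Tuesday.)

No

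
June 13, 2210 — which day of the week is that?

Doomsday rule: the anchor day for the 2200s is Friday. For year 10: 10÷12 = 0 r 10, and 10÷4 = 2, so 0+10+2 = 12.
Friday + 12 ≡ Wednesday — that's 2210's doomsday.
In June the doomsday date is Jun 6.
Jun 13 is 7 days after Jun 6; 7 mod 7 = 0, so Wednesday + 0 = Wednesday.

Wednesday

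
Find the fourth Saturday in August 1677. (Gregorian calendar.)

August 28, 1677

August 1, 1677 is a Sunday.
The first Saturday is therefore August 7 (6 days later).
The fourth Saturday is 7 + 3×7 = August 28.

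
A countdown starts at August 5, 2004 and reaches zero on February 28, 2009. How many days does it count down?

1668

Aug 5, 2004 → Aug 5, 2005: 365 days.
Aug 5, 2005 → Aug 5, 2006: 365 days.
Aug 5, 2006 → Aug 5, 2007: 365 days.
Aug 5, 2007 → Aug 5, 2008: 366 days (Feb 29, 2008 is in that span).
Aug 5, 2008 → Sep 5, 2008: 31 days (August has 31).
Sep 5, 2008 → Oct 5, 2008: 30 days (September has 30).
Oct 5, 2008 → Nov 5, 2008: 31 days (October has 31).
Nov 5, 2008 → Dec 5, 2008: 30 days (November has 30).
Dec 5, 2008 → Jan 5, 2009: 31 days (December has 31).
Jan 5, 2009 → Feb 5, 2009: 31 days (January has 31).
Feb 5, 2009 → Feb 28, 2009: 23 days.
Total: 1668 days.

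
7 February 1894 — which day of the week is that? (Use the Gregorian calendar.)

Wednesday

Doomsday rule: the anchor day for the 1800s is Friday. For year 94: 94÷12 = 7 r 10, and 10÷4 = 2, so 7+10+2 = 19.
Friday + 19 ≡ Wednesday — that's 1894's doomsday.
In February the doomsday date is Feb 28 (1894 is not a leap year).
Feb 7 is 21 days before Feb 28; 21 mod 7 = 0, so Wednesday − 0 = Wednesday.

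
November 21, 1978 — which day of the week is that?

January 1, 1978 is a Sunday.
Jan 1, 1978 → Feb 1, 1978: 31 days (January has 31).
Feb 1, 1978 → Mar 1, 1978: 28 days (February has 28).
Mar 1, 1978 → Apr 1, 1978: 31 days (March has 31).
Apr 1, 1978 → May 1, 1978: 30 days (April has 30).
May 1, 1978 → Jun 1, 1978: 31 days (May has 31).
Jun 1, 1978 → Jul 1, 1978: 30 days (June has 30).
Jul 1, 1978 → Aug 1, 1978: 31 days (July has 31).
Aug 1, 1978 → Sep 1, 1978: 31 days (August has 31).
Sep 1, 1978 → Oct 1, 1978: 30 days (September has 30).
Oct 1, 1978 → Nov 1, 1978: 31 days (October has 31).
Nov 1, 1978 → Nov 21, 1978: 20 days.
Total: 324 days.
324 mod 7 = 2, so Sunday + 2 = Tuesday.

Tuesday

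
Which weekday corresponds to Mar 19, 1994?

Doomsday rule: the anchor day for the 1900s is Wednesday. For year 94: 94÷12 = 7 r 10, and 10÷4 = 2, so 7+10+2 = 19.
Wednesday + 19 ≡ Monday — that's 1994's doomsday.
In March the doomsday date is Mar 14.
Mar 19 is 5 days after Mar 14; 5 mod 7 = 5, so Monday + 5 = Saturday.

Saturday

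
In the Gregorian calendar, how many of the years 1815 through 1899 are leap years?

Multiples of 4 in [1815,1899]: 21.
Of those, multiples of 100: 0 (not leap unless ÷400).
Multiples of 400: 0.
Leap years = 21 − 0 + 0 = 21.

21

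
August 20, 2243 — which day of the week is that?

Sunday

January 1, 2243 is a Sunday.
Jan 1, 2243 → Feb 1, 2243: 31 days (January has 31).
Feb 1, 2243 → Mar 1, 2243: 28 days (February has 28).
Mar 1, 2243 → Apr 1, 2243: 31 days (March has 31).
Apr 1, 2243 → May 1, 2243: 30 days (April has 30).
May 1, 2243 → Jun 1, 2243: 31 days (May has 31).
Jun 1, 2243 → Jul 1, 2243: 30 days (June has 30).
Jul 1, 2243 → Aug 1, 2243: 31 days (July has 31).
Aug 1, 2243 → Aug 20, 2243: 19 days.
Total: 231 days.
231 mod 7 = 0, so Sunday + 0 = Sunday.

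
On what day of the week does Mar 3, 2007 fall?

Saturday

Doomsday rule: the anchor day for the 2000s is Tuesday. For year 07: 7÷12 = 0 r 7, and 7÷4 = 1, so 0+7+1 = 8.
Tuesday + 8 ≡ Wednesday — that's 2007's doomsday.
In March the doomsday date is Mar 14.
Mar 3 is 11 days before Mar 14; 11 mod 7 = 4, so Wednesday − 4 = Saturday.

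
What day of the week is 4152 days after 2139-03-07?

Sunday

First find the weekday of Mar 7, 2139. Doomsday rule: the anchor day for the 2100s is Sunday. For year 39: 39÷12 = 3 r 3, and 3÷4 = 0, so 3+3+0 = 6.
Sunday + 6 ≡ Saturday — that's 2139's doomsday.
In March the doomsday date is Mar 14.
Mar 7 is 7 days before Mar 14; 7 mod 7 = 0, so Saturday − 0 = Saturday.
4152 mod 7 = 1, so 4152 days after a Saturday is Saturday + 1 = Sunday.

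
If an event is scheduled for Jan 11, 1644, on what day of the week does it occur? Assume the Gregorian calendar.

Monday

Doomsday rule: the anchor day for the 1600s is Tuesday. For year 44: 44÷12 = 3 r 8, and 8÷4 = 2, so 3+8+2 = 13.
Tuesday + 13 ≡ Monday — that's 1644's doomsday.
In January the doomsday date is Jan 4 (1644 is a leap year (divisible by 4)).
Jan 11 is 7 days after Jan 4; 7 mod 7 = 0, so Monday + 0 = Monday.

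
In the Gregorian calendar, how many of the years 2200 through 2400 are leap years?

Multiples of 4 in [2200,2400]: 51.
Of those, multiples of 100: 3 (not leap unless ÷400).
Multiples of 400: 1.
Leap years = 51 − 3 + 1 = 49.

49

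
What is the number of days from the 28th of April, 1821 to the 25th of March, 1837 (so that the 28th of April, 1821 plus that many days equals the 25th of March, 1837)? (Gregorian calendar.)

Apr 28, 1821 → Apr 28, 1822: 365 days.
Apr 28, 1822 → Apr 28, 1823: 365 days.
Apr 28, 1823 → Apr 28, 1824: 366 days (Feb 29, 1824 is in that span).
Apr 28, 1824 → Apr 28, 1825: 365 days.
Apr 28, 1825 → Apr 28, 1826: 365 days.
Apr 28, 1826 → Apr 28, 1827: 365 days.
Apr 28, 1827 → Apr 28, 1828: 366 days (Feb 29, 1828 is in that span).
Apr 28, 1828 → Apr 28, 1829: 365 days.
Apr 28, 1829 → Apr 28, 1830: 365 days.
Apr 28, 1830 → Apr 28, 1831: 365 days.
Apr 28, 1831 → Apr 28, 1832: 366 days (Feb 29, 1832 is in that span).
Apr 28, 1832 → Apr 28, 1833: 365 days.
Apr 28, 1833 → Apr 28, 1834: 365 days.
Apr 28, 1834 → Apr 28, 1835: 365 days.
Apr 28, 1835 → Apr 28, 1836: 366 days (Feb 29, 1836 is in that span).
Apr 28, 1836 → May 28, 1836: 30 days (April has 30).
May 28, 1836 → Jun 28, 1836: 31 days (May has 31).
Jun 28, 1836 → Jul 28, 1836: 30 days (June has 30).
Jul 28, 1836 → Aug 28, 1836: 31 days (July has 31).
Aug 28, 1836 → Sep 28, 1836: 31 days (August has 31).
Sep 28, 1836 → Oct 28, 1836: 30 days (September has 30).
Oct 28, 1836 → Nov 28, 1836: 31 days (October has 31).
Nov 28, 1836 → Dec 28, 1836: 30 days (November has 30).
Dec 28, 1836 → Jan 28, 1837: 31 days (December has 31).
Jan 28, 1837 → Feb 28, 1837: 31 days (January has 31).
Feb 28, 1837 → Mar 25, 1837: 25 days.
Total: 5810 days.

5810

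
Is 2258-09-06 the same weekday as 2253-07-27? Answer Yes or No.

From Jul 27, 2253 to Sep 6, 2258 is 1867 days.
1867 mod 7 = 5, so they are different weekdays.
(Jul 27, 2253 is a Wednesday; Sep 6, 2258 is a Monday.)

No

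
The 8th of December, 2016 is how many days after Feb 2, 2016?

Feb 2, 2016 → Mar 2, 2016: 29 days (February has 29).
Mar 2, 2016 → Apr 2, 2016: 31 days (March has 31).
Apr 2, 2016 → May 2, 2016: 30 days (April has 30).
May 2, 2016 → Jun 2, 2016: 31 days (May has 31).
Jun 2, 2016 → Jul 2, 2016: 30 days (June has 30).
Jul 2, 2016 → Aug 2, 2016: 31 days (July has 31).
Aug 2, 2016 → Sep 2, 2016: 31 days (August has 31).
Sep 2, 2016 → Oct 2, 2016: 30 days (September has 30).
Oct 2, 2016 → Nov 2, 2016: 31 days (October has 31).
Nov 2, 2016 → Dec 2, 2016: 30 days (November has 30).
Dec 2, 2016 → Dec 8, 2016: 6 days.
Total: 310 days.

310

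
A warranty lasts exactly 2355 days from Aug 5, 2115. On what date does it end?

January 15, 2122

+366 (one year; includes Feb 29, 2116) → Aug 5, 2116 (1989 left).
+365 (one year) → Aug 5, 2117 (1624 left).
+365 (one year) → Aug 5, 2118 (1259 left).
+365 (one year) → Aug 5, 2119 (894 left).
+366 (one year; includes Feb 29, 2120) → Aug 5, 2120 (528 left).
+365 (one year) → Aug 5, 2121 (163 left).
Aug has 31 days: +27 → Sep 1, 2121 (136 left).
Sep has 30 days: +30 → Oct 1, 2121 (106 left).
Oct has 31 days: +31 → Nov 1, 2121 (75 left).
Nov has 30 days: +30 → Dec 1, 2121 (45 left).
Dec has 31 days: +31 → Jan 1, 2122 (14 left).
+14 → Jan 15, 2122.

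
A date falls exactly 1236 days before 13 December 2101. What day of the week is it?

Dec 13, 2101 is a Tuesday.
1236 mod 7 = 4, so 1236 days before a Tuesday is Tuesday − 4 = Friday.

Friday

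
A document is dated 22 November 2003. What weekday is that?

Doomsday rule: the anchor day for the 2000s is Tuesday. For year 03: 3÷12 = 0 r 3, and 3÷4 = 0, so 0+3+0 = 3.
Tuesday + 3 ≡ Friday — that's 2003's doomsday.
In November the doomsday date is Nov 7.
Nov 22 is 15 days after Nov 7; 15 mod 7 = 1, so Friday + 1 = Saturday.

Saturday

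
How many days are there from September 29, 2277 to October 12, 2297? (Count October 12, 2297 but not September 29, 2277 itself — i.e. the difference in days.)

Sep 29, 2277 → Sep 29, 2278: 365 days.
Sep 29, 2278 → Sep 29, 2279: 365 days.
Sep 29, 2279 → Sep 29, 2280: 366 days (Feb 29, 2280 is in that span).
Sep 29, 2280 → Sep 29, 2281: 365 days.
Sep 29, 2281 → Sep 29, 2282: 365 days.
Sep 29, 2282 → Sep 29, 2283: 365 days.
Sep 29, 2283 → Sep 29, 2284: 366 days (Feb 29, 2284 is in that span).
Sep 29, 2284 → Sep 29, 2285: 365 days.
Sep 29, 2285 → Sep 29, 2286: 365 days.
Sep 29, 2286 → Sep 29, 2287: 365 days.
Sep 29, 2287 → Sep 29, 2288: 366 days (Feb 29, 2288 is in that span).
Sep 29, 2288 → Sep 29, 2289: 365 days.
Sep 29, 2289 → Sep 29, 2290: 365 days.
Sep 29, 2290 → Sep 29, 2291: 365 days.
Sep 29, 2291 → Sep 29, 2292: 366 days (Feb 29, 2292 is in that span).
Sep 29, 2292 → Sep 29, 2293: 365 days.
Sep 29, 2293 → Sep 29, 2294: 365 days.
Sep 29, 2294 → Sep 29, 2295: 365 days.
Sep 29, 2295 → Sep 29, 2296: 366 days (Feb 29, 2296 is in that span).
Sep 29, 2296 → Oct 29, 2296: 30 days (September has 30).
Oct 29, 2296 → Nov 29, 2296: 31 days (October has 31).
Nov 29, 2296 → Dec 29, 2296: 30 days (November has 30).
Dec 29, 2296 → Jan 29, 2297: 31 days (December has 31).
Jan 29, 2297 → Feb 28, 2297: 30 days (January has 31).
Feb 28, 2297 → Mar 28, 2297: 28 days (February has 28).
Mar 28, 2297 → Apr 28, 2297: 31 days (March has 31).
Apr 28, 2297 → May 28, 2297: 30 days (April has 30).
May 28, 2297 → Jun 28, 2297: 31 days (May has 31).
Jun 28, 2297 → Jul 28, 2297: 30 days (June has 30).
Jul 28, 2297 → Aug 28, 2297: 31 days (July has 31).
Aug 28, 2297 → Sep 28, 2297: 31 days (August has 31).
Sep 28, 2297 → Oct 12, 2297: 14 days.
Total: 7318 days.

7318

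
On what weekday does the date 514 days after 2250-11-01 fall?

Monday

First find the weekday of Nov 1, 2250. Doomsday rule: the anchor day for the 2200s is Friday. For year 50: 50÷12 = 4 r 2, and 2÷4 = 0, so 4+2+0 = 6.
Friday + 6 ≡ Thursday — that's 2250's doomsday.
In November the doomsday date is Nov 7.
Nov 1 is 6 days before Nov 7; 6 mod 7 = 6, so Thursday − 6 = Friday.
514 mod 7 = 3, so 514 days after a Friday is Friday + 3 = Monday.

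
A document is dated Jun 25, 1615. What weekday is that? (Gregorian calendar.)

Thursday

Doomsday rule: the anchor day for the 1600s is Tuesday. For year 15: 15÷12 = 1 r 3, and 3÷4 = 0, so 1+3+0 = 4.
Tuesday + 4 ≡ Saturday — that's 1615's doomsday.
In June the doomsday date is Jun 6.
Jun 25 is 19 days after Jun 6; 19 mod 7 = 5, so Saturday + 5 = Thursday.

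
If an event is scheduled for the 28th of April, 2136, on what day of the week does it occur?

Saturday

January 1, 2136 is a Sunday.
Jan 1, 2136 → Feb 1, 2136: 31 days (January has 31).
Feb 1, 2136 → Mar 1, 2136: 29 days (February has 29).
Mar 1, 2136 → Apr 1, 2136: 31 days (March has 31).
Apr 1, 2136 → Apr 28, 2136: 27 days.
Total: 118 days.
118 mod 7 = 6, so Sunday + 6 = Saturday.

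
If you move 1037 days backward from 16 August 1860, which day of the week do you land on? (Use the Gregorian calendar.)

Wednesday

First find the weekday of Aug 16, 1860. Doomsday rule: the anchor day for the 1800s is Friday. For year 60: 60÷12 = 5 r 0, and 0÷4 = 0, so 5+0+0 = 5.
Friday + 5 ≡ Wednesday — that's 1860's doomsday.
In August the doomsday date is Aug 8.
Aug 16 is 8 days after Aug 8; 8 mod 7 = 1, so Wednesday + 1 = Thursday.
1037 mod 7 = 1, so 1037 days before a Thursday is Thursday − 1 = Wednesday.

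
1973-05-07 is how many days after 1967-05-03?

2196

May 3, 1967 → May 3, 1968: 366 days (Feb 29, 1968 is in that span).
May 3, 1968 → May 3, 1969: 365 days.
May 3, 1969 → May 3, 1970: 365 days.
May 3, 1970 → May 3, 1971: 365 days.
May 3, 1971 → May 3, 1972: 366 days (Feb 29, 1972 is in that span).
May 3, 1972 → Jun 3, 1972: 31 days (May has 31).
Jun 3, 1972 → Jul 3, 1972: 30 days (June has 30).
Jul 3, 1972 → Aug 3, 1972: 31 days (July has 31).
Aug 3, 1972 → Sep 3, 1972: 31 days (August has 31).
Sep 3, 1972 → Oct 3, 1972: 30 days (September has 30).
Oct 3, 1972 → Nov 3, 1972: 31 days (October has 31).
Nov 3, 1972 → Dec 3, 1972: 30 days (November has 30).
Dec 3, 1972 → Jan 3, 1973: 31 days (December has 31).
Jan 3, 1973 → Feb 3, 1973: 31 days (January has 31).
Feb 3, 1973 → Mar 3, 1973: 28 days (February has 28).
Mar 3, 1973 → Apr 3, 1973: 31 days (March has 31).
Apr 3, 1973 → May 3, 1973: 30 days (April has 30).
May 3, 1973 → May 7, 1973: 4 days.
Total: 2196 days.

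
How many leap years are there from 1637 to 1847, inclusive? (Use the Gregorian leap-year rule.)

50

Multiples of 4 in [1637,1847]: 52.
Of those, multiples of 100: 2 (not leap unless ÷400).
Multiples of 400: 0.
Leap years = 52 − 2 + 0 = 50.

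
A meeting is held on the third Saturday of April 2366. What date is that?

April 16, 2366

April 1, 2366 is a Friday.
The first Saturday is therefore April 2 (1 days later).
The third Saturday is 2 + 2×7 = April 16.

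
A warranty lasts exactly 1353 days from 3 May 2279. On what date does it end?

+366 (one year; includes Feb 29, 2280) → May 3, 2280 (987 left).
+365 (one year) → May 3, 2281 (622 left).
+365 (one year) → May 3, 2282 (257 left).
May has 31 days: +29 → Jun 1, 2282 (228 left).
Jun has 30 days: +30 → Jul 1, 2282 (198 left).
Jul has 31 days: +31 → Aug 1, 2282 (167 left).
Aug has 31 days: +31 → Sep 1, 2282 (136 left).
Sep has 30 days: +30 → Oct 1, 2282 (106 left).
Oct has 31 days: +31 → Nov 1, 2282 (75 left).
Nov has 30 days: +30 → Dec 1, 2282 (45 left).
Dec has 31 days: +31 → Jan 1, 2283 (14 left).
+14 → Jan 15, 2283.

January 15, 2283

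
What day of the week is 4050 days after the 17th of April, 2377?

Thursday

First find the weekday of Apr 17, 2377. Doomsday rule: the anchor day for the 2300s is Wednesday. For year 77: 77÷12 = 6 r 5, and 5÷4 = 1, so 6+5+1 = 12.
Wednesday + 12 ≡ Monday — that's 2377's doomsday.
In April the doomsday date is Apr 4.
Apr 17 is 13 days after Apr 4; 13 mod 7 = 6, so Monday + 6 = Sunday.
4050 mod 7 = 4, so 4050 days after a Sunday is Sunday + 4 = Thursday.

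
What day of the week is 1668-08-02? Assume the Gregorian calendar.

Doomsday rule: the anchor day for the 1600s is Tuesday. For year 68: 68÷12 = 5 r 8, and 8÷4 = 2, so 5+8+2 = 15.
Tuesday + 15 ≡ Wednesday — that's 1668's doomsday.
In August the doomsday date is Aug 8.
Aug 2 is 6 days before Aug 8; 6 mod 7 = 6, so Wednesday − 6 = Thursday.

Thursday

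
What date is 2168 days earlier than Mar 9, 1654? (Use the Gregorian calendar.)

−365 (one year) → Mar 9, 1653 (1803 left).
−365 (one year) → Mar 9, 1652 (1438 left).
−366 (one year; includes Feb 29, 1652) → Mar 9, 1651 (1072 left).
−365 (one year) → Mar 9, 1650 (707 left).
−365 (one year) → Mar 9, 1649 (342 left).
−9 → Feb 28, 1649 (end of Feb, 28 days; 333 left).
−28 → Jan 31, 1649 (end of Jan, 31 days; 305 left).
−31 → Dec 31, 1648 (end of Dec, 31 days; 274 left).
−31 → Nov 30, 1648 (end of Nov, 30 days; 243 left).
−30 → Oct 31, 1648 (end of Oct, 31 days; 213 left).
−31 → Sep 30, 1648 (end of Sep, 30 days; 182 left).
−30 → Aug 31, 1648 (end of Aug, 31 days; 152 left).
−31 → Jul 31, 1648 (end of Jul, 31 days; 121 left).
−31 → Jun 30, 1648 (end of Jun, 30 days; 90 left).
−30 → May 31, 1648 (end of May, 31 days; 60 left).
−31 → Apr 30, 1648 (end of Apr, 30 days; 29 left).
−29 → Apr 1, 1648.

April 1, 1648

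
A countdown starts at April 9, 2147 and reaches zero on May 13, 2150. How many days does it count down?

Apr 9, 2147 → Apr 9, 2148: 366 days (Feb 29, 2148 is in that span).
Apr 9, 2148 → Apr 9, 2149: 365 days.
Apr 9, 2149 → May 9, 2149: 30 days (April has 30).
May 9, 2149 → Jun 9, 2149: 31 days (May has 31).
Jun 9, 2149 → Jul 9, 2149: 30 days (June has 30).
Jul 9, 2149 → Aug 9, 2149: 31 days (July has 31).
Aug 9, 2149 → Sep 9, 2149: 31 days (August has 31).
Sep 9, 2149 → Oct 9, 2149: 30 days (September has 30).
Oct 9, 2149 → Nov 9, 2149: 31 days (October has 31).
Nov 9, 2149 → Dec 9, 2149: 30 days (November has 30).
Dec 9, 2149 → Jan 9, 2150: 31 days (December has 31).
Jan 9, 2150 → Feb 9, 2150: 31 days (January has 31).
Feb 9, 2150 → Mar 9, 2150: 28 days (February has 28).
Mar 9, 2150 → Apr 9, 2150: 31 days (March has 31).
Apr 9, 2150 → May 9, 2150: 30 days (April has 30).
May 9, 2150 → May 13, 2150: 4 days.
Total: 1130 days.

1130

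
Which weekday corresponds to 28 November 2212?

January 1, 2212 is a Wednesday.
Jan 1, 2212 → Feb 1, 2212: 31 days (January has 31).
Feb 1, 2212 → Mar 1, 2212: 29 days (February has 29).
Mar 1, 2212 → Apr 1, 2212: 31 days (March has 31).
Apr 1, 2212 → May 1, 2212: 30 days (April has 30).
May 1, 2212 → Jun 1, 2212: 31 days (May has 31).
Jun 1, 2212 → Jul 1, 2212: 30 days (June has 30).
Jul 1, 2212 → Aug 1, 2212: 31 days (July has 31).
Aug 1, 2212 → Sep 1, 2212: 31 days (August has 31).
Sep 1, 2212 → Oct 1, 2212: 30 days (September has 30).
Oct 1, 2212 → Nov 1, 2212: 31 days (October has 31).
Nov 1, 2212 → Nov 28, 2212: 27 days.
Total: 332 days.
332 mod 7 = 3, so Wednesday + 3 = Saturday.

Saturday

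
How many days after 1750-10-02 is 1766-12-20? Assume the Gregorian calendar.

Oct 2, 1750 → Oct 2, 1751: 365 days.
Oct 2, 1751 → Oct 2, 1752: 366 days (Feb 29, 1752 is in that span).
Oct 2, 1752 → Oct 2, 1753: 365 days.
Oct 2, 1753 → Oct 2, 1754: 365 days.
Oct 2, 1754 → Oct 2, 1755: 365 days.
Oct 2, 1755 → Oct 2, 1756: 366 days (Feb 29, 1756 is in that span).
Oct 2, 1756 → Oct 2, 1757: 365 days.
Oct 2, 1757 → Oct 2, 1758: 365 days.
Oct 2, 1758 → Oct 2, 1759: 365 days.
Oct 2, 1759 → Oct 2, 1760: 366 days (Feb 29, 1760 is in that span).
Oct 2, 1760 → Oct 2, 1761: 365 days.
Oct 2, 1761 → Oct 2, 1762: 365 days.
Oct 2, 1762 → Oct 2, 1763: 365 days.
Oct 2, 1763 → Oct 2, 1764: 366 days (Feb 29, 1764 is in that span).
Oct 2, 1764 → Oct 2, 1765: 365 days.
Oct 2, 1765 → Oct 2, 1766: 365 days.
Oct 2, 1766 → Nov 2, 1766: 31 days (October has 31).
Nov 2, 1766 → Dec 2, 1766: 30 days (November has 30).
Dec 2, 1766 → Dec 20, 1766: 18 days.
Total: 5923 days.

5923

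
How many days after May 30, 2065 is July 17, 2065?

May 30, 2065 → Jun 30, 2065: 31 days (May has 31).
Jun 30, 2065 → Jul 17, 2065: 17 days.
Total: 48 days.

48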